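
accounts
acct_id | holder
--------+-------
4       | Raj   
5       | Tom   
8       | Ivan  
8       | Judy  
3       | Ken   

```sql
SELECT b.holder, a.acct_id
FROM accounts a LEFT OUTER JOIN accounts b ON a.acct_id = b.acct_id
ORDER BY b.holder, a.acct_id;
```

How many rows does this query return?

LEFT JOIN keeps every row from `accounts a`; unmatched rows get NULL for `accounts b`'s columns.
Matching on a.acct_id = b.acct_id.
- a (acct_id=4) pairs with 1 row(s) of b.
- a (acct_id=5) pairs with 1 row(s) of b.
- a (acct_id=8) pairs with 2 row(s) of b.
- a (acct_id=8) pairs with 2 row(s) of b.
- a (acct_id=3) pairs with 1 row(s) of b.
Total: 7 rows.

7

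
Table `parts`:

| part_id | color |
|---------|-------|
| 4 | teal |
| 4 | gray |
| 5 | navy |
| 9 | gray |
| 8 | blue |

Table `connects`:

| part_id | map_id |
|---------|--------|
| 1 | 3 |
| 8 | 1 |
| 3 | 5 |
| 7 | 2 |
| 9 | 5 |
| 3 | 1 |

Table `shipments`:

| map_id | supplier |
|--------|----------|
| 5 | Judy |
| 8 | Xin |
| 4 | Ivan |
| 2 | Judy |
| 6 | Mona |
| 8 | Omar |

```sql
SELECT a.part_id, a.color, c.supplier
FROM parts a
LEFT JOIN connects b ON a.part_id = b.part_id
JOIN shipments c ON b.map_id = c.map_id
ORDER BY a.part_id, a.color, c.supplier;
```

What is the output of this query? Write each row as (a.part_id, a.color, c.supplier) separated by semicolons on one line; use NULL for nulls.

Step 1 — a LEFT JOIN b on part_id → 5 row(s).
Then INNER JOIN `shipments c` on map_id: keep only rows whose b.map_id appears in c.

(9, gray, Judy)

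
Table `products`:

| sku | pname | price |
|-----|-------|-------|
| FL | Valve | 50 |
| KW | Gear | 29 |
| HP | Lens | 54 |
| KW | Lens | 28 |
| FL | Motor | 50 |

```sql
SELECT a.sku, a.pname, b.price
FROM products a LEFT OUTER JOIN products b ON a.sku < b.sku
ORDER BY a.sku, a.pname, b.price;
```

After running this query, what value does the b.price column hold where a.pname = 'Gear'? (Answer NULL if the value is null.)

LEFT JOIN keeps every row from `products a`; unmatched rows get NULL for `products b`'s columns.
Matching on a.sku < b.sku.
Matched pairs: 8; unmatched a rows kept: 2.

NULL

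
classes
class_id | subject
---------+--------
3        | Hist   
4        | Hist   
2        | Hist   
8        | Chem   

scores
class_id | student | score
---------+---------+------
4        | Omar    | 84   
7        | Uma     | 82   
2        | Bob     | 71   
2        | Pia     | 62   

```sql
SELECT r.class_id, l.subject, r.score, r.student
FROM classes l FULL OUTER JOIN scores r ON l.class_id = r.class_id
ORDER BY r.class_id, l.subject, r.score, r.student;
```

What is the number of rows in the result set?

FULL OUTER JOIN keeps every row from both sides; unmatched rows get NULL for the other side's columns.
Matching on l.class_id = r.class_id.
- l (class_id=3) has no partner → padded with NULL.
- l (class_id=4) pairs with 1 row(s) of r.
- l (class_id=2) pairs with 2 row(s) of r.
- l (class_id=8) has no partner → padded with NULL.
- 1 row(s) from r found no l partner → padded with NULL.
Total: 3 matched + 3 padded = 6 rows.

6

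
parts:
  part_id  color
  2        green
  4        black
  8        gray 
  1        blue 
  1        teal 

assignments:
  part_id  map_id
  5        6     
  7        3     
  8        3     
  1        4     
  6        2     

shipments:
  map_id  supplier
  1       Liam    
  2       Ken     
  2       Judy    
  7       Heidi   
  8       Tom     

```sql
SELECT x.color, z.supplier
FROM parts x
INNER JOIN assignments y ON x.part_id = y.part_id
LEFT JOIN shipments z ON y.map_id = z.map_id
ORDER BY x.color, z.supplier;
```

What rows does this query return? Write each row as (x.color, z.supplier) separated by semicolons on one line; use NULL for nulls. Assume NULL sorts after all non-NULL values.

Evaluate left to right. First `parts x INNER JOIN assignments y` on part_id: 3 row(s).
Then LEFT JOIN `shipments z` on map_id: each of those 3 rows is kept; rows whose y.map_id has no match in z get NULL for z's columns.

(blue, NULL); (gray, NULL); (teal, NULL)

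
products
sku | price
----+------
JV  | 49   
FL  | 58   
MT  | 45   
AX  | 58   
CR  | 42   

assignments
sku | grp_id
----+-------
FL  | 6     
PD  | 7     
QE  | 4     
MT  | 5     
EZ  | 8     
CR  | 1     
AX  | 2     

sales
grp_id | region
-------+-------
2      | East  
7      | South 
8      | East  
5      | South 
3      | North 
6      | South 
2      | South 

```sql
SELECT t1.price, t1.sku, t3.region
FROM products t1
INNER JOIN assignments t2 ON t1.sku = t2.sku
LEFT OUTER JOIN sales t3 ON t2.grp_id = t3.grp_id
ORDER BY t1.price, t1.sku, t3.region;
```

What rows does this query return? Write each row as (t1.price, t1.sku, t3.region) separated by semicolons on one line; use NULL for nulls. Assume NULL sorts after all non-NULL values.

Evaluate left to right. First `products t1 INNER JOIN assignments t2` on sku: 4 row(s).
Then LEFT JOIN `sales t3` on grp_id: each of those 4 rows is kept; rows whose t2.grp_id has no match in t3 get NULL for t3's columns.

(42, CR, NULL); (45, MT, South); (58, AX, East); (58, AX, South); (58, FL, South)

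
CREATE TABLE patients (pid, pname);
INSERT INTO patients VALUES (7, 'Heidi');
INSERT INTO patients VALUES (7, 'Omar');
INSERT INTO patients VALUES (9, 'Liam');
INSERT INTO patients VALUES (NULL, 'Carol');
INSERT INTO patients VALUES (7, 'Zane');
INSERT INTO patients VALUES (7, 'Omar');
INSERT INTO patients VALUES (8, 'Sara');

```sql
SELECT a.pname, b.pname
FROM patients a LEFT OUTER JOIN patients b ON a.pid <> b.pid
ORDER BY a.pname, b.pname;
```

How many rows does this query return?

19

LEFT JOIN keeps every row from `patients a`; unmatched rows get NULL for `patients b`'s columns.
Matching on a.pid <> b.pid. A NULL in a compared column never satisfies the condition.
- a[0] pid=7 → 2 match(es) in b → 2 row(s).
- a[1] pid=7 → 2 match(es) in b → 2 row(s).
- a[2] pid=9 → 5 match(es) in b → 5 row(s).
- a[3] pid=NULL → no match; kept with NULLs on the b side.
- a[4] pid=7 → 2 match(es) in b → 2 row(s).
- a[5] pid=7 → 2 match(es) in b → 2 row(s).
- a[6] pid=8 → 5 match(es) in b → 5 row(s).
Total: 18 matched + 1 padded = 19 rows.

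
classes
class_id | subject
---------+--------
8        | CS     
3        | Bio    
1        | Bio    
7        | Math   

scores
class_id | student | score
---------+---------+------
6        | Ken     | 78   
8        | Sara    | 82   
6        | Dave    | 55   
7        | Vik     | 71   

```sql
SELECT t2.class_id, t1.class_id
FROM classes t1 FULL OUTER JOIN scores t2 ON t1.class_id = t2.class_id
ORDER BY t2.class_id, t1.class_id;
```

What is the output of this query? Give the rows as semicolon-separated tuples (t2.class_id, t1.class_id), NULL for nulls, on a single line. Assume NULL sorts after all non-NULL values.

(6, NULL); (6, NULL); (7, 7); (8, 8); (NULL, 1); (NULL, 3)

FULL OUTER JOIN keeps every row from both sides; unmatched rows get NULL for the other side's columns.
Matching on t1.class_id = t2.class_id.
Matched pairs: 2; unmatched t1 rows kept: 2; unmatched t2 rows kept: 2.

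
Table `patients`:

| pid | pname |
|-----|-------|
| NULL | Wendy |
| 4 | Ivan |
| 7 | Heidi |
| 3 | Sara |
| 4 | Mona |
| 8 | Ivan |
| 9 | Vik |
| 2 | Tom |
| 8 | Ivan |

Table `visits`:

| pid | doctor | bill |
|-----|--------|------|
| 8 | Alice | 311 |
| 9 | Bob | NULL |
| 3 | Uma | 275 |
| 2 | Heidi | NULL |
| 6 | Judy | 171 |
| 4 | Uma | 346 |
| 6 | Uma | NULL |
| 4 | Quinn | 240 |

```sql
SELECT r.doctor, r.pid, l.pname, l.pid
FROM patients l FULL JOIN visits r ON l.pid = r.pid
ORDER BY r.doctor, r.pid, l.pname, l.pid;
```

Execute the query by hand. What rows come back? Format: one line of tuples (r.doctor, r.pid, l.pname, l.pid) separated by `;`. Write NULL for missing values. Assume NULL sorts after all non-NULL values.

FULL OUTER JOIN keeps every row from both sides; unmatched rows get NULL for the other side's columns.
Matching on l.pid = r.pid. A NULL in a compared column never satisfies the condition.
Matched pairs: 9; unmatched l rows kept: 2; unmatched r rows kept: 2.

(Alice, 8, Ivan, 8); (Alice, 8, Ivan, 8); (Bob, 9, Vik, 9); (Heidi, 2, Tom, 2); (Judy, 6, NULL, NULL); (Quinn, 4, Ivan, 4); (Quinn, 4, Mona, 4); (Uma, 3, Sara, 3); (Uma, 4, Ivan, 4); (Uma, 4, Mona, 4); (Uma, 6, NULL, NULL); (NULL, NULL, Heidi, 7); (NULL, NULL, Wendy, NULL)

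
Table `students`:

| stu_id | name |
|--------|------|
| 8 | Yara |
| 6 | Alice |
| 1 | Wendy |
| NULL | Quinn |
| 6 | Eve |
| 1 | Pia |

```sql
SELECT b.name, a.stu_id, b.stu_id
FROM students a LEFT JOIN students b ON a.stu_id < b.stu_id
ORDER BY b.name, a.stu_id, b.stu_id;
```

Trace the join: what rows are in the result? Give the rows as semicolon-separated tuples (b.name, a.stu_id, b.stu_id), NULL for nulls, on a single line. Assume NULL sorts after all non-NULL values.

LEFT JOIN keeps every row from `students a`; unmatched rows get NULL for `students b`'s columns.
Matching on a.stu_id < b.stu_id. A NULL in a compared column never satisfies the condition.
- a (stu_id=8) has no partner → padded with NULL.
- a (stu_id=6) pairs with 1 row(s) of b.
- a (stu_id=1) pairs with 3 row(s) of b.
- a (stu_id=NULL) has no partner → padded with NULL.
- a (stu_id=6) pairs with 1 row(s) of b.
- a (stu_id=1) pairs with 3 row(s) of b.
After projecting and ordering:
b.name | a.stu_id | b.stu_id
Alice | 1 | 6
Alice | 1 | 6
Eve | 1 | 6
Eve | 1 | 6
Yara | 1 | 8
Yara | 1 | 8
Yara | 6 | 8
Yara | 6 | 8
NULL | 8 | NULL
NULL | NULL | NULL

(Alice, 1, 6); (Alice, 1, 6); (Eve, 1, 6); (Eve, 1, 6); (Yara, 1, 8); (Yara, 1, 8); (Yara, 6, 8); (Yara, 6, 8); (NULL, 8, NULL); (NULL, NULL, NULL)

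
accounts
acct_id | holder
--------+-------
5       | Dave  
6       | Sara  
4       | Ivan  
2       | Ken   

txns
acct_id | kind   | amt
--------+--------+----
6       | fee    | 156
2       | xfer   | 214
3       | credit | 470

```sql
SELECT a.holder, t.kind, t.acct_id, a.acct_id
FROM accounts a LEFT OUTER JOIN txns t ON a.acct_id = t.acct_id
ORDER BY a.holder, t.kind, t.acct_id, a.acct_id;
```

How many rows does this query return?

LEFT JOIN keeps every row from `accounts`; unmatched rows get NULL for `txns`'s columns.
Matching on a.acct_id = t.acct_id.
- acct_id=5: no t row matches, row kept with t columns NULL.
- acct_id=6: 1 matching t row(s), so 1 row(s) emitted.
- acct_id=4: no t row matches, row kept with t columns NULL.
- acct_id=2: 1 matching t row(s), so 1 row(s) emitted.
Total: 2 matched + 2 padded = 4 rows.

4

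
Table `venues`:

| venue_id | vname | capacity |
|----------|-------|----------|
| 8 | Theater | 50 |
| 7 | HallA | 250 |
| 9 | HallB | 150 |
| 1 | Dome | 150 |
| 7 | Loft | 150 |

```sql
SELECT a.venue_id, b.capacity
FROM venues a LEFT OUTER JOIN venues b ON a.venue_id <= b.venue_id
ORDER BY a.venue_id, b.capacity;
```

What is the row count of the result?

LEFT JOIN keeps every row from `venues a`; unmatched rows get NULL for `venues b`'s columns.
Matching on a.venue_id <= b.venue_id.
Matched pairs: 16; unmatched a rows kept: 0.
Total: 16 rows.

16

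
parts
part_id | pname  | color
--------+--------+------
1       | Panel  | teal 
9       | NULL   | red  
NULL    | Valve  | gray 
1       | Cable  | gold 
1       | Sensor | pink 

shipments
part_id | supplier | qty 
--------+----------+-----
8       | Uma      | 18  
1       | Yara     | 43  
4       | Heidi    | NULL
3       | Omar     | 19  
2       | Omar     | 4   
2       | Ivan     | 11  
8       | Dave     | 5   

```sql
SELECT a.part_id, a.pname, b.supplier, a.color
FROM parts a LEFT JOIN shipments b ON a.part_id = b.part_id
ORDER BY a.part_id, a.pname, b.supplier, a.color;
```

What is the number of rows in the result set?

LEFT JOIN keeps every row from `parts`; unmatched rows get NULL for `shipments`'s columns.
Matching on a.part_id = b.part_id. A NULL in a compared column never satisfies the condition.
Matched pairs: 3; unmatched a rows kept: 2.
Total: 3 matched + 2 padded = 5 rows.

5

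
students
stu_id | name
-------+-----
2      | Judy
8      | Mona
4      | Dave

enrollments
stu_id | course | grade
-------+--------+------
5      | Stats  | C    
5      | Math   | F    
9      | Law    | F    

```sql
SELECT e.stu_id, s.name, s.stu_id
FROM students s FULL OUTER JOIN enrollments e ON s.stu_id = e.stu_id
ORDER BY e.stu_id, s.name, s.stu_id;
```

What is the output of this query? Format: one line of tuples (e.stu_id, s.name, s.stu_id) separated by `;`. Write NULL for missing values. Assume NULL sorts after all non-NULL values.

(5, NULL, NULL); (5, NULL, NULL); (9, NULL, NULL); (NULL, Dave, 4); (NULL, Judy, 2); (NULL, Mona, 8)

FULL OUTER JOIN keeps every row from both sides; unmatched rows get NULL for the other side's columns.
Matching on s.stu_id = e.stu_id.
- s (stu_id=2) has no partner → padded with NULL.
- s (stu_id=8) has no partner → padded with NULL.
- s (stu_id=4) has no partner → padded with NULL.
- plus 3 unmatched e row(s), each kept with NULL s columns.
After projecting and ordering:
e.stu_id | s.name | s.stu_id
5 | NULL | NULL
5 | NULL | NULL
9 | NULL | NULL
NULL | Dave | 4
NULL | Judy | 2
NULL | Mona | 8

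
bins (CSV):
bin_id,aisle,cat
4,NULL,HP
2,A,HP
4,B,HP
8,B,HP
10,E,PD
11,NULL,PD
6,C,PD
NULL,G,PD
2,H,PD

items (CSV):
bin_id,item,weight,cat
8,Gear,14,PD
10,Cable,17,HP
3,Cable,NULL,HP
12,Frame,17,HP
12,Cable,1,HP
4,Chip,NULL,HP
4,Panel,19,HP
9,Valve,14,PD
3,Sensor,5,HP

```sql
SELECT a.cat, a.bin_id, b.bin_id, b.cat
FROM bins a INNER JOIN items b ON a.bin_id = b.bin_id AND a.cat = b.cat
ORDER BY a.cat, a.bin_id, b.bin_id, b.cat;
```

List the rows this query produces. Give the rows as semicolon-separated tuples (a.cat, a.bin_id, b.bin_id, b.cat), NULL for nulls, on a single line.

(HP, 4, 4, HP); (HP, 4, 4, HP); (HP, 4, 4, HP); (HP, 4, 4, HP)

INNER JOIN keeps only pairs where the ON condition holds.
Matching on a.bin_id = b.bin_id AND a.cat = b.cat. A NULL in a compared column never satisfies the condition.
Matched pairs: 4.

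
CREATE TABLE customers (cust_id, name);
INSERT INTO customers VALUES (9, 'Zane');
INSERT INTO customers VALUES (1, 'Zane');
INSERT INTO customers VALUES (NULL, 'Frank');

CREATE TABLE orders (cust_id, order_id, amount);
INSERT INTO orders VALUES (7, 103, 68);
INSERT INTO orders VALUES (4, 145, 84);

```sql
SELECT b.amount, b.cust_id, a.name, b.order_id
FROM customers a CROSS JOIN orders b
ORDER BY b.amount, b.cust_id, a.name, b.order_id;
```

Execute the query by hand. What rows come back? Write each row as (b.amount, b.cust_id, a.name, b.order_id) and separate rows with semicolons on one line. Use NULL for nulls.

(68, 7, Frank, 103); (68, 7, Zane, 103); (68, 7, Zane, 103); (84, 4, Frank, 145); (84, 4, Zane, 145); (84, 4, Zane, 145)

CROSS JOIN pairs every row of `customers` with every row of `orders`: 3 × 2 = 6 rows.
After projecting and ordering:
b.amount | b.cust_id | a.name | b.order_id
68 | 7 | Frank | 103
68 | 7 | Zane | 103
68 | 7 | Zane | 103
84 | 4 | Frank | 145
84 | 4 | Zane | 145
84 | 4 | Zane | 145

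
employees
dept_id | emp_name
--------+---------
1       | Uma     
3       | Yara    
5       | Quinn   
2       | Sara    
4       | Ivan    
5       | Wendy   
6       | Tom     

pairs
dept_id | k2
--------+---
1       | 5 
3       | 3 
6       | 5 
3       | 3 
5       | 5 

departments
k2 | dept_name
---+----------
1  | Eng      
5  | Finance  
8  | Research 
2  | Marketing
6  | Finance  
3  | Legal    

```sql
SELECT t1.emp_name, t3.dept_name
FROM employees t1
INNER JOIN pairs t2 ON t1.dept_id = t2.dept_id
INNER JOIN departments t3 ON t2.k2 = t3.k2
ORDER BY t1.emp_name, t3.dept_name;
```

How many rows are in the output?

Step 1 — t1 INNER JOIN t2 on dept_id → 6 row(s).
Then INNER JOIN `departments t3` on k2: keep only rows whose t2.k2 appears in t3.
Result: 6 row(s).

6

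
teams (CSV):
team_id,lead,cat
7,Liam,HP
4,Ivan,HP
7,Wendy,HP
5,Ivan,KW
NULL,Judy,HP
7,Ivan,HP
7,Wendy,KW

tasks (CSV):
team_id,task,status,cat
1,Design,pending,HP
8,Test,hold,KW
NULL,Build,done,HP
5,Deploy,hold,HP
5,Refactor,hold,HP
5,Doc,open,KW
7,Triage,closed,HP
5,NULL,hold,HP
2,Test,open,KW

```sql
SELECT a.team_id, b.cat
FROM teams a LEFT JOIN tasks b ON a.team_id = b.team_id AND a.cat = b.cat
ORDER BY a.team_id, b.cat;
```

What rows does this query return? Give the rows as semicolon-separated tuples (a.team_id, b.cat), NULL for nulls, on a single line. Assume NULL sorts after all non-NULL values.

LEFT JOIN keeps every row from `teams`; unmatched rows get NULL for `tasks`'s columns.
Matching on a.team_id = b.team_id AND a.cat = b.cat. A NULL in a compared column never satisfies the condition.
- a[0] team_id=7, cat=HP → 1 match(es) in b → 1 row(s).
- a[1] team_id=4, cat=HP → no match; kept with NULLs on the b side.
- a[2] team_id=7, cat=HP → 1 match(es) in b → 1 row(s).
- a[3] team_id=5, cat=KW → 1 match(es) in b → 1 row(s).
- a[4] team_id=NULL, cat=HP → no match; kept with NULLs on the b side.
- a[5] team_id=7, cat=HP → 1 match(es) in b → 1 row(s).
- a[6] team_id=7, cat=KW → no match; kept with NULLs on the b side.
After projecting and ordering:
a.team_id | b.cat
4 | NULL
5 | KW
7 | HP
7 | HP
7 | HP
7 | NULL
NULL | NULL

(4, NULL); (5, KW); (7, HP); (7, HP); (7, HP); (7, NULL); (NULL, NULL)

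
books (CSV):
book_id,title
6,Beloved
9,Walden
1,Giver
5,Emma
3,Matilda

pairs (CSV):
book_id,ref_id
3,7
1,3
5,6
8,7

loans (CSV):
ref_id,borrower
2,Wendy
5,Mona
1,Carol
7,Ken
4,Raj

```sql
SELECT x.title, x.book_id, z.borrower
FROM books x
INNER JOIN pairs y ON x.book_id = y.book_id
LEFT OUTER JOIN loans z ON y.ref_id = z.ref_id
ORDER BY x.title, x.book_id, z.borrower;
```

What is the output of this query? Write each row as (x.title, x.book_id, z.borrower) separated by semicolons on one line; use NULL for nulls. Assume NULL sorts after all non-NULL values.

(Emma, 5, NULL); (Giver, 1, NULL); (Matilda, 3, Ken)

Evaluate left to right. First `books x INNER JOIN pairs y` on book_id: 3 row(s).
Then LEFT JOIN `loans z` on ref_id: each of those 3 rows is kept; rows whose y.ref_id has no match in z get NULL for z's columns.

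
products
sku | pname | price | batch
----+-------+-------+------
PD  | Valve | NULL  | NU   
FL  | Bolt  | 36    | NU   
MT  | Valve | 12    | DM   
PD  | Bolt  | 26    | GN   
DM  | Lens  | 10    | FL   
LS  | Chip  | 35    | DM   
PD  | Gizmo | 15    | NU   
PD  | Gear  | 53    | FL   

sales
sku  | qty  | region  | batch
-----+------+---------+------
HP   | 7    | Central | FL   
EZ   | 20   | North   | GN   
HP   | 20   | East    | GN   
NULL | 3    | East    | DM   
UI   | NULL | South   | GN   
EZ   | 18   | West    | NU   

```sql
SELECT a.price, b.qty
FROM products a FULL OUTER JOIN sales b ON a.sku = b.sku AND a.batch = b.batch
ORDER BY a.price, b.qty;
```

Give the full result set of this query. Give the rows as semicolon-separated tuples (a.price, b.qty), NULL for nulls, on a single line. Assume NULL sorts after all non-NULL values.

(10, NULL); (12, NULL); (15, NULL); (26, NULL); (35, NULL); (36, NULL); (53, NULL); (NULL, 3); (NULL, 7); (NULL, 18); (NULL, 20); (NULL, 20); (NULL, NULL); (NULL, NULL)

FULL OUTER JOIN keeps every row from both sides; unmatched rows get NULL for the other side's columns.
Matching on a.sku = b.sku AND a.batch = b.batch. A NULL in a compared column never satisfies the condition.
Matched pairs: 0; unmatched a rows kept: 8; unmatched b rows kept: 6.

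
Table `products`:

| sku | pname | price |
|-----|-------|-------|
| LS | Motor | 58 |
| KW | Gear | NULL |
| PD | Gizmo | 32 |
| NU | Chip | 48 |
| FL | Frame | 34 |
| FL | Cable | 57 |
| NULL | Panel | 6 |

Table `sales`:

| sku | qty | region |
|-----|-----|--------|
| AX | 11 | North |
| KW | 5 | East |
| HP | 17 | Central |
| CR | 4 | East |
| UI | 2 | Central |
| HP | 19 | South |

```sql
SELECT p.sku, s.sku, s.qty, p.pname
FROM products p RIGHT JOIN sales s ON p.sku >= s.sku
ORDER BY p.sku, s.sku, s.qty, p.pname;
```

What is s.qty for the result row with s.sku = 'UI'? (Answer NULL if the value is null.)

RIGHT JOIN keeps every row from `sales`; unmatched rows get NULL for `products`'s columns.
Matching on p.sku >= s.sku. A NULL in a compared column never satisfies the condition.
- sku=LS: 5 matching s row(s), so 5 row(s) emitted.
- sku=KW: 5 matching s row(s), so 5 row(s) emitted.
- sku=PD: 5 matching s row(s), so 5 row(s) emitted.
- sku=NU: 5 matching s row(s), so 5 row(s) emitted.
- sku=FL: 2 matching s row(s), so 2 row(s) emitted.
- sku=FL: 2 matching s row(s), so 2 row(s) emitted.
- sku=NULL: no matching s row.
- 1 s row(s) had no p match → kept, p columns NULL.

2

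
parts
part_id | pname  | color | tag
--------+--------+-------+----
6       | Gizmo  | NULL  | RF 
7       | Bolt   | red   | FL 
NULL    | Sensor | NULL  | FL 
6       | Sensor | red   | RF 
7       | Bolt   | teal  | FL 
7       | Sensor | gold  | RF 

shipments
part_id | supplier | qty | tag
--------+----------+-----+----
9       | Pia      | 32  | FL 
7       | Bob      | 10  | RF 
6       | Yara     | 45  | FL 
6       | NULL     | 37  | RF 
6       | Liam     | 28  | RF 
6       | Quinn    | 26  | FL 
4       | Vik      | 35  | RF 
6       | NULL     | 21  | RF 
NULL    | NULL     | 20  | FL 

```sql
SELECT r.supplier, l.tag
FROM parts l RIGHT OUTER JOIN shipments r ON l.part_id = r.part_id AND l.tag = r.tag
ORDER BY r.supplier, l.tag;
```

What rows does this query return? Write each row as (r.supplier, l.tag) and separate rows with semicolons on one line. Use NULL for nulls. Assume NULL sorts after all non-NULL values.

RIGHT JOIN keeps every row from `shipments`; unmatched rows get NULL for `parts`'s columns.
Matching on l.part_id = r.part_id AND l.tag = r.tag. A NULL in a compared column never satisfies the condition.
Matched pairs: 7; unmatched r rows kept: 5.

(Bob, RF); (Liam, RF); (Liam, RF); (Pia, NULL); (Quinn, NULL); (Vik, NULL); (Yara, NULL); (NULL, RF); (NULL, RF); (NULL, RF); (NULL, RF); (NULL, NULL)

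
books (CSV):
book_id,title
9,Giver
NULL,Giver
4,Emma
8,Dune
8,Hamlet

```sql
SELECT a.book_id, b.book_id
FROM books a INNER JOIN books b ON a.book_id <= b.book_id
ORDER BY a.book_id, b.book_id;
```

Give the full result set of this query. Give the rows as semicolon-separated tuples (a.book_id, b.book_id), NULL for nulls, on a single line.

(4, 4); (4, 8); (4, 8); (4, 9); (8, 8); (8, 8); (8, 8); (8, 8); (8, 9); (8, 9); (9, 9)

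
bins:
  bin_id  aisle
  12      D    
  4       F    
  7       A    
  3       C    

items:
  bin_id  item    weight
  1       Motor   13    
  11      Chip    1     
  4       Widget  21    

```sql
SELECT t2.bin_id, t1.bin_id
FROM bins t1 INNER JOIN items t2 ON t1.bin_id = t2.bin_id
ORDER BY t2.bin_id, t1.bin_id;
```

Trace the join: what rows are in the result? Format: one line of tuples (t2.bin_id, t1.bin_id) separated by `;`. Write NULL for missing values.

(4, 4)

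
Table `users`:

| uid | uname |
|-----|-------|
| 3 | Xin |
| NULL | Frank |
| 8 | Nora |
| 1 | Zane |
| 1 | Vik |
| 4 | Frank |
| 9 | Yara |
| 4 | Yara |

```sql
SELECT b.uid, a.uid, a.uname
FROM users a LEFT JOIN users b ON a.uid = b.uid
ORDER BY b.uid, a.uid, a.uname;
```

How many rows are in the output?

LEFT JOIN keeps every row from `users a`; unmatched rows get NULL for `users b`'s columns.
Matching on a.uid = b.uid. A NULL in a compared column never satisfies the condition.
Matched pairs: 11; unmatched a rows kept: 1.
Total: 11 matched + 1 padded = 12 rows.

12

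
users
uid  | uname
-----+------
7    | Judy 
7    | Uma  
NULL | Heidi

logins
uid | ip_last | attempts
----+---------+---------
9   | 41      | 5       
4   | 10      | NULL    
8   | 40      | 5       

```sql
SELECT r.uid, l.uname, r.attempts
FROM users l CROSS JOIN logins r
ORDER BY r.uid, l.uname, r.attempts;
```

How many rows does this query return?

CROSS JOIN pairs every row of `users` with every row of `logins`: 3 × 3 = 9 rows.

9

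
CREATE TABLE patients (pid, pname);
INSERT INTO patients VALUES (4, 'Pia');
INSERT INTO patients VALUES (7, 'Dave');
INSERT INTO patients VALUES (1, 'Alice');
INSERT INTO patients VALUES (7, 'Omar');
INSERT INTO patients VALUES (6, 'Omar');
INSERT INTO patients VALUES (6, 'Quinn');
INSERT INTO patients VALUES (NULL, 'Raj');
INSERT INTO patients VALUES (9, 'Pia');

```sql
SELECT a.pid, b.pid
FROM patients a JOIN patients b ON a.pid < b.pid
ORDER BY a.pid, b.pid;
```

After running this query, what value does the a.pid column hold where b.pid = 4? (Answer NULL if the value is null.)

INNER JOIN keeps only pairs where the ON condition holds.
Matching on a.pid < b.pid. A NULL in a compared column never satisfies the condition.
- pid=4: 5 matching b row(s), so 5 row(s) emitted.
- pid=7: 1 matching b row(s), so 1 row(s) emitted.
- pid=1: 6 matching b row(s), so 6 row(s) emitted.
- pid=7: 1 matching b row(s), so 1 row(s) emitted.
- pid=6: 3 matching b row(s), so 3 row(s) emitted.
- pid=6: 3 matching b row(s), so 3 row(s) emitted.
- pid=NULL: no matching b row, dropped.
- pid=9: no matching b row, dropped.

1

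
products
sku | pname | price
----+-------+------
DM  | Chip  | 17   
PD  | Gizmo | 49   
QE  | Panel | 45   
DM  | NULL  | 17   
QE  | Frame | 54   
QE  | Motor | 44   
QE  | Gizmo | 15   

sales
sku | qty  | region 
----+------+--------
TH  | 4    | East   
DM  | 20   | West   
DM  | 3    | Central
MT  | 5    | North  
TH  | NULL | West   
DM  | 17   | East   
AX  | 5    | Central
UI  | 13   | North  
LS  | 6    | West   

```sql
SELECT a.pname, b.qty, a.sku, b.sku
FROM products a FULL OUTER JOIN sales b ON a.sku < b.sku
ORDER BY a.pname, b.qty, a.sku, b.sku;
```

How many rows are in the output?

FULL OUTER JOIN keeps every row from both sides; unmatched rows get NULL for the other side's columns.
Matching on a.sku < b.sku.
- sku=DM: 5 matching b row(s), so 5 row(s) emitted.
- sku=PD: 3 matching b row(s), so 3 row(s) emitted.
- sku=QE: 3 matching b row(s), so 3 row(s) emitted.
- sku=DM: 5 matching b row(s), so 5 row(s) emitted.
- sku=QE: 3 matching b row(s), so 3 row(s) emitted.
- sku=QE: 3 matching b row(s), so 3 row(s) emitted.
- sku=QE: 3 matching b row(s), so 3 row(s) emitted.
- 4 b row(s) had no a match → kept, a columns NULL.
Total: 25 matched + 4 padded = 29 rows.

29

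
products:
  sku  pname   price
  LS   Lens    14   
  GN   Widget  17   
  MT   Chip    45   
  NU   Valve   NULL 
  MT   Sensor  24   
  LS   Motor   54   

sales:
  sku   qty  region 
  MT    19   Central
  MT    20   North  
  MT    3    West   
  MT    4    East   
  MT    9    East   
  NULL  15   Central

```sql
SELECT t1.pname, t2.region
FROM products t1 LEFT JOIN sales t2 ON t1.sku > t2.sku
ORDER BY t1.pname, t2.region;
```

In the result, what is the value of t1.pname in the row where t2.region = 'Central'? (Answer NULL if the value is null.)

Valve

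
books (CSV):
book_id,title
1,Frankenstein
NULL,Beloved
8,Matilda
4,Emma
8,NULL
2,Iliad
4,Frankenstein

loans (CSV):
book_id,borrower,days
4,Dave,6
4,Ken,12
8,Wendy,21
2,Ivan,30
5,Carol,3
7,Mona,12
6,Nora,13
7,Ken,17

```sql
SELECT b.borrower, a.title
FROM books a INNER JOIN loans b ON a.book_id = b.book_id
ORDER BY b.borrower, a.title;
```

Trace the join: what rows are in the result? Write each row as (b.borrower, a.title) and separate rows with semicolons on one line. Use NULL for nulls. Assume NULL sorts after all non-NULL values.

(Dave, Emma); (Dave, Frankenstein); (Ivan, Iliad); (Ken, Emma); (Ken, Frankenstein); (Wendy, Matilda); (Wendy, NULL)

INNER JOIN keeps only pairs where the ON condition holds.
Matching on a.book_id = b.book_id. A NULL in a compared column never satisfies the condition.
- a (book_id=1) has no partner → excluded.
- a (book_id=NULL) has no partner → excluded.
- a (book_id=8) pairs with 1 row(s) of b.
- a (book_id=4) pairs with 2 row(s) of b.
- a (book_id=8) pairs with 1 row(s) of b.
- a (book_id=2) pairs with 1 row(s) of b.
- a (book_id=4) pairs with 2 row(s) of b.
After projecting and ordering:
b.borrower | a.title
Dave | Emma
Dave | Frankenstein
Ivan | Iliad
Ken | Emma
Ken | Frankenstein
Wendy | Matilda
Wendy | NULL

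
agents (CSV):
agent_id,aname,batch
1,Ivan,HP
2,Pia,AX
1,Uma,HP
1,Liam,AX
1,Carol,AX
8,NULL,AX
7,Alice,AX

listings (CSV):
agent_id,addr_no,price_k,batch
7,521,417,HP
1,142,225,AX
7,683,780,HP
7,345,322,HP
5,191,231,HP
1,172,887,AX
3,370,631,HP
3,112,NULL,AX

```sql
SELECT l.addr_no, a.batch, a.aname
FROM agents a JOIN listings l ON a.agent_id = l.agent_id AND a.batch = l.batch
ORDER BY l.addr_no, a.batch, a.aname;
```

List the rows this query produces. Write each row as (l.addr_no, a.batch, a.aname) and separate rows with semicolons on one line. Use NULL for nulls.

INNER JOIN keeps only pairs where the ON condition holds.
Matching on a.agent_id = l.agent_id AND a.batch = l.batch.
Matched pairs: 4.

(142, AX, Carol); (142, AX, Liam); (172, AX, Carol); (172, AX, Liam)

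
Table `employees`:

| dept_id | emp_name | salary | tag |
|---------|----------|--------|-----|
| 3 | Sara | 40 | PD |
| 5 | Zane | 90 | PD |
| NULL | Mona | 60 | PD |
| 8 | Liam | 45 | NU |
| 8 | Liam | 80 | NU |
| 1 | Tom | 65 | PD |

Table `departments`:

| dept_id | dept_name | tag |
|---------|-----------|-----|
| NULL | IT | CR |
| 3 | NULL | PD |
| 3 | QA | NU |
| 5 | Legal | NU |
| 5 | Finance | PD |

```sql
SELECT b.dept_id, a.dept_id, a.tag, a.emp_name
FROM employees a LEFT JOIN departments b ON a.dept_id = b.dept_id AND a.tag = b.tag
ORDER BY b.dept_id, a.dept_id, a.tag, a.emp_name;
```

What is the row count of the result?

LEFT JOIN keeps every row from `employees`; unmatched rows get NULL for `departments`'s columns.
Matching on a.dept_id = b.dept_id AND a.tag = b.tag. A NULL in a compared column never satisfies the condition.
Matched pairs: 2; unmatched a rows kept: 4.
Total: 2 matched + 4 padded = 6 rows.

6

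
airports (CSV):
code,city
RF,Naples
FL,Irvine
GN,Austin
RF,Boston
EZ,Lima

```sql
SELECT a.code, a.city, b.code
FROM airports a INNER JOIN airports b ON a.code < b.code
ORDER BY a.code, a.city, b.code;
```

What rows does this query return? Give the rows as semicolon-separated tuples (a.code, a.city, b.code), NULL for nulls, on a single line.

(EZ, Lima, FL); (EZ, Lima, GN); (EZ, Lima, RF); (EZ, Lima, RF); (FL, Irvine, GN); (FL, Irvine, RF); (FL, Irvine, RF); (GN, Austin, RF); (GN, Austin, RF)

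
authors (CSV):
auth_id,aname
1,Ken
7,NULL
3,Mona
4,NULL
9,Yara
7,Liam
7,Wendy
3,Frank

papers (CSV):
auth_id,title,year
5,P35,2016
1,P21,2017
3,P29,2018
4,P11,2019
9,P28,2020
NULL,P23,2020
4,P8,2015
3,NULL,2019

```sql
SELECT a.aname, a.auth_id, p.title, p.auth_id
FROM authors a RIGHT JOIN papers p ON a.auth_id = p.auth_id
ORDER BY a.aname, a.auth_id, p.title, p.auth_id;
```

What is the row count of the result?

RIGHT JOIN keeps every row from `papers`; unmatched rows get NULL for `authors`'s columns.
Matching on a.auth_id = p.auth_id. A NULL in a compared column never satisfies the condition.
Matched pairs: 8; unmatched p rows kept: 2.
Total: 8 matched + 2 padded = 10 rows.

10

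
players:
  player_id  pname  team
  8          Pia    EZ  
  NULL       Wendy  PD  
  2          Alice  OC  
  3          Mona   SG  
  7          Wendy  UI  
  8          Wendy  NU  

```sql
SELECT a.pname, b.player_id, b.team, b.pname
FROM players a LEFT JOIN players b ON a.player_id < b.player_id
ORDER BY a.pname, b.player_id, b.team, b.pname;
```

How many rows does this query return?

12

LEFT JOIN keeps every row from `players a`; unmatched rows get NULL for `players b`'s columns.
Matching on a.player_id < b.player_id. A NULL in a compared column never satisfies the condition.
Matched pairs: 9; unmatched a rows kept: 3.
Total: 9 matched + 3 padded = 12 rows.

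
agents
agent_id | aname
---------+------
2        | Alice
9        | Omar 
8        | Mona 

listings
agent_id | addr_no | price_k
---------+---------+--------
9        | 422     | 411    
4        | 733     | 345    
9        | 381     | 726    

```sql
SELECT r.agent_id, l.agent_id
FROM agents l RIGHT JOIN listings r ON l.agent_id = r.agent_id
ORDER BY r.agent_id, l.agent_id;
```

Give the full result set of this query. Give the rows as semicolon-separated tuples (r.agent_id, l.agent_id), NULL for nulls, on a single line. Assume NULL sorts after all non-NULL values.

RIGHT JOIN keeps every row from `listings`; unmatched rows get NULL for `agents`'s columns.
Matching on l.agent_id = r.agent_id.
- agent_id=2: no matching r row.
- agent_id=9: 2 matching r row(s), so 2 row(s) emitted.
- agent_id=8: no matching r row.
- 1 row(s) from r found no l partner → padded with NULL.
After projecting and ordering:
r.agent_id | l.agent_id
4 | NULL
9 | 9
9 | 9

(4, NULL); (9, 9); (9, 9)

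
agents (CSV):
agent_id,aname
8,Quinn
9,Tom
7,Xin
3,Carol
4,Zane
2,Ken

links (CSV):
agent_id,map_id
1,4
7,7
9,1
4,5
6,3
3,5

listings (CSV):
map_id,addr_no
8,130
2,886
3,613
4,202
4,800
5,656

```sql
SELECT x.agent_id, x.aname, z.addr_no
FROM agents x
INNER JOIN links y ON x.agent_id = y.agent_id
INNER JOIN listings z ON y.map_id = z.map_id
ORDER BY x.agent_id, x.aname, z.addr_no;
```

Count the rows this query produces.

2

Joins associate left-to-right: agents INNER JOIN links on agent_id gives 4 intermediate row(s).
Then INNER JOIN `listings z` on map_id: keep only rows whose y.map_id appears in z.
Result: 2 row(s).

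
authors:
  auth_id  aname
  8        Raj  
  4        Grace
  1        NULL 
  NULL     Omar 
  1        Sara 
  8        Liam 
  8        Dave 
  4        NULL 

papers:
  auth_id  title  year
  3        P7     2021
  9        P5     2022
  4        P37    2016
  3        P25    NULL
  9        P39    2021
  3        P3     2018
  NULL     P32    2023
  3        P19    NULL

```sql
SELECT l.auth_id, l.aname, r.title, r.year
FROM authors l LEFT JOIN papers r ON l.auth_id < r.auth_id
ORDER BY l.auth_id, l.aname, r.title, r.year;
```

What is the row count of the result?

25

LEFT JOIN keeps every row from `authors`; unmatched rows get NULL for `papers`'s columns.
Matching on l.auth_id < r.auth_id. A NULL in a compared column never satisfies the condition.
Matched pairs: 24; unmatched l rows kept: 1.
Total: 24 matched + 1 padded = 25 rows.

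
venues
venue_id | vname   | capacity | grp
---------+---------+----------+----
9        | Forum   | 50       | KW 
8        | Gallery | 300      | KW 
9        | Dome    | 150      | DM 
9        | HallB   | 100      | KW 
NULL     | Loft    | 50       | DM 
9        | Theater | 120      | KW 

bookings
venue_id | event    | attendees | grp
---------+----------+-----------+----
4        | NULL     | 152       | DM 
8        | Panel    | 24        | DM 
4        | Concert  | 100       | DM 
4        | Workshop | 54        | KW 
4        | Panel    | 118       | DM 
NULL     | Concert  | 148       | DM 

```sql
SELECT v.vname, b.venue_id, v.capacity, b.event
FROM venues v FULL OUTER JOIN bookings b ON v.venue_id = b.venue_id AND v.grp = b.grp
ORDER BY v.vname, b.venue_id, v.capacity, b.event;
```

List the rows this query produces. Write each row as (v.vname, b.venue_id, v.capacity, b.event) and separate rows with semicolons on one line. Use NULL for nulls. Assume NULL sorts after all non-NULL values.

(Dome, NULL, 150, NULL); (Forum, NULL, 50, NULL); (Gallery, NULL, 300, NULL); (HallB, NULL, 100, NULL); (Loft, NULL, 50, NULL); (Theater, NULL, 120, NULL); (NULL, 4, NULL, Concert); (NULL, 4, NULL, Panel); (NULL, 4, NULL, Workshop); (NULL, 4, NULL, NULL); (NULL, 8, NULL, Panel); (NULL, NULL, NULL, Concert)

FULL OUTER JOIN keeps every row from both sides; unmatched rows get NULL for the other side's columns.
Matching on v.venue_id = b.venue_id AND v.grp = b.grp. A NULL in a compared column never satisfies the condition.
Matched pairs: 0; unmatched v rows kept: 6; unmatched b rows kept: 6.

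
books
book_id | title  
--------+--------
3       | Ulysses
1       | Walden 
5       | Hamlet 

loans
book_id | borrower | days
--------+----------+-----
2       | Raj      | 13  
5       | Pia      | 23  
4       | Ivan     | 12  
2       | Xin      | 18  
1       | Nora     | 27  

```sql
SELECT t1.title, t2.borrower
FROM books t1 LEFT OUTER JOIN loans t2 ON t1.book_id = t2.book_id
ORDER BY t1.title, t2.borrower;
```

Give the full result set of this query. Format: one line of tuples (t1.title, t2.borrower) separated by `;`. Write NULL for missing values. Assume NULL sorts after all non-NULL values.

(Hamlet, Pia); (Ulysses, NULL); (Walden, Nora)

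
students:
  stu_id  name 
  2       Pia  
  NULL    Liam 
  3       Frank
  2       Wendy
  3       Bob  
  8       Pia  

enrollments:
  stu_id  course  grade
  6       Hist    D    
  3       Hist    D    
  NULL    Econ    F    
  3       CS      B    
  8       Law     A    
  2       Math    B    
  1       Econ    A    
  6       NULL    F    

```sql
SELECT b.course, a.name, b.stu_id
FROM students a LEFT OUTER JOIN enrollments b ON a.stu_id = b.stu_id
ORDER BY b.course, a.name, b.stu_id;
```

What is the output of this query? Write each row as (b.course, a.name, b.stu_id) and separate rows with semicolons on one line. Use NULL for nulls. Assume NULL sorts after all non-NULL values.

LEFT JOIN keeps every row from `students`; unmatched rows get NULL for `enrollments`'s columns.
Matching on a.stu_id = b.stu_id. A NULL in a compared column never satisfies the condition.
- stu_id=2: 1 matching b row(s), so 1 row(s) emitted.
- stu_id=NULL: no b row matches, row kept with b columns NULL.
- stu_id=3: 2 matching b row(s), so 2 row(s) emitted.
- stu_id=2: 1 matching b row(s), so 1 row(s) emitted.
- stu_id=3: 2 matching b row(s), so 2 row(s) emitted.
- stu_id=8: 1 matching b row(s), so 1 row(s) emitted.
After projecting and ordering:
b.course | a.name | b.stu_id
CS | Bob | 3
CS | Frank | 3
Hist | Bob | 3
Hist | Frank | 3
Law | Pia | 8
Math | Pia | 2
Math | Wendy | 2
NULL | Liam | NULL

(CS, Bob, 3); (CS, Frank, 3); (Hist, Bob, 3); (Hist, Frank, 3); (Law, Pia, 8); (Math, Pia, 2); (Math, Wendy, 2); (NULL, Liam, NULL)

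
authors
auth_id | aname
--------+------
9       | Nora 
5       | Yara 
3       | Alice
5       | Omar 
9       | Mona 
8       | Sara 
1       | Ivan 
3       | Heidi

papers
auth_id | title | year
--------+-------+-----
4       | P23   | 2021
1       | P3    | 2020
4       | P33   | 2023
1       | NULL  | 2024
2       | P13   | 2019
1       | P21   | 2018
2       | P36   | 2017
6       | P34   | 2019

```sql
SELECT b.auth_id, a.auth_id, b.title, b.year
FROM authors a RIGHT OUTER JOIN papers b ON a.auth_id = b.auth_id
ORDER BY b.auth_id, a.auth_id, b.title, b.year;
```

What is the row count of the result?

8

RIGHT JOIN keeps every row from `papers`; unmatched rows get NULL for `authors`'s columns.
Matching on a.auth_id = b.auth_id.
Matched pairs: 3; unmatched b rows kept: 5.
Total: 3 matched + 5 padded = 8 rows.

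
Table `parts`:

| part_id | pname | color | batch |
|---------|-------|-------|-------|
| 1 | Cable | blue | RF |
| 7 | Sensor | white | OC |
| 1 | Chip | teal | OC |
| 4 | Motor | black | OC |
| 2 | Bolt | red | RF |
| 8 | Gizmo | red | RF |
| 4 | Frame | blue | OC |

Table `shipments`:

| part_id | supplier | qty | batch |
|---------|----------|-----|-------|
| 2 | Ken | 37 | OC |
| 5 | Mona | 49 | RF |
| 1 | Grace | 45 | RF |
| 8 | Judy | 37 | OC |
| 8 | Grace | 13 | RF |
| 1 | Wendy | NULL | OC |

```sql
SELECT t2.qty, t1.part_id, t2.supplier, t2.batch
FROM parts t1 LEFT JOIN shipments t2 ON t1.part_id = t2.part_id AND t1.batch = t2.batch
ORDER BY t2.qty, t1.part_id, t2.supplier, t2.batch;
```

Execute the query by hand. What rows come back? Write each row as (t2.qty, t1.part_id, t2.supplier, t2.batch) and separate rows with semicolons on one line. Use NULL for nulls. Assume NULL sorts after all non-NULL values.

(13, 8, Grace, RF); (45, 1, Grace, RF); (NULL, 1, Wendy, OC); (NULL, 2, NULL, NULL); (NULL, 4, NULL, NULL); (NULL, 4, NULL, NULL); (NULL, 7, NULL, NULL)

LEFT JOIN keeps every row from `parts`; unmatched rows get NULL for `shipments`'s columns.
Matching on t1.part_id = t2.part_id AND t1.batch = t2.batch.
- t1 row (part_id=1, batch=RF): matches 1 t2 row(s) → 1 output row(s).
- t1 row (part_id=7, batch=OC): no match → kept, t2 columns NULL.
- t1 row (part_id=1, batch=OC): matches 1 t2 row(s) → 1 output row(s).
- t1 row (part_id=4, batch=OC): no match → kept, t2 columns NULL.
- t1 row (part_id=2, batch=RF): no match → kept, t2 columns NULL.
- t1 row (part_id=8, batch=RF): matches 1 t2 row(s) → 1 output row(s).
- t1 row (part_id=4, batch=OC): no match → kept, t2 columns NULL.
After projecting and ordering:
t2.qty | t1.part_id | t2.supplier | t2.batch
13 | 8 | Grace | RF
45 | 1 | Grace | RF
NULL | 1 | Wendy | OC
NULL | 2 | NULL | NULL
NULL | 4 | NULL | NULL
NULL | 4 | NULL | NULL
NULL | 7 | NULL | NULL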